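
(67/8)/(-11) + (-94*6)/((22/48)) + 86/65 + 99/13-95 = -7535347/5720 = -1317.37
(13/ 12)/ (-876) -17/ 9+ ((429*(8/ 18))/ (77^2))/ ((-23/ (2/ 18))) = -1.89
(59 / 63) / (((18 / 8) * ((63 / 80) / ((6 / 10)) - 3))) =-3776 / 15309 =-0.25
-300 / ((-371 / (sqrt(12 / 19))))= 600 * sqrt(57) / 7049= 0.64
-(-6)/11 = 6/11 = 0.55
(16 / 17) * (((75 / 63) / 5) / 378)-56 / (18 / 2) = -419792 / 67473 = -6.22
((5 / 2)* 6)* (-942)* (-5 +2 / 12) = 68295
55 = 55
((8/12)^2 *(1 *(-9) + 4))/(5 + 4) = -20/81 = -0.25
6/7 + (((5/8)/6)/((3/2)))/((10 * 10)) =8647/10080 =0.86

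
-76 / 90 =-38 / 45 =-0.84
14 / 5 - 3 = -1 / 5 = -0.20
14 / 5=2.80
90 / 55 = 1.64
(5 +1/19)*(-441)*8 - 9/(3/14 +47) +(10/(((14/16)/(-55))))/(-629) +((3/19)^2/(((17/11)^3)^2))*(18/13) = -345678007298546966276/19393013779859083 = -17824.87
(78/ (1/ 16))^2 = 1557504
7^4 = 2401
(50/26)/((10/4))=10/13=0.77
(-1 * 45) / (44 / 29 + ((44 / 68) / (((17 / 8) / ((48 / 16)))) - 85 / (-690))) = -17.62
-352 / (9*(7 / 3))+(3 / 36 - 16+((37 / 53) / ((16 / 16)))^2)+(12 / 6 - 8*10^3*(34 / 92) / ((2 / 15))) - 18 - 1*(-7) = -22215.10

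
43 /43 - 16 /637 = 621 /637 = 0.97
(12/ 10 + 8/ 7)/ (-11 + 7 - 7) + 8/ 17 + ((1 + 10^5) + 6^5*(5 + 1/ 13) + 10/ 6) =35603242594/ 255255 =139481.08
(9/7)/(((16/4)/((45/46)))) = 405/1288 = 0.31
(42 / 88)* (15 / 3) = 105 / 44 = 2.39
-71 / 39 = -1.82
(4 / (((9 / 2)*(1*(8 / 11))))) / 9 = 11 / 81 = 0.14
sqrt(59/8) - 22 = -22 + sqrt(118)/4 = -19.28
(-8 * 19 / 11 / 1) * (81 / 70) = -6156 / 385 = -15.99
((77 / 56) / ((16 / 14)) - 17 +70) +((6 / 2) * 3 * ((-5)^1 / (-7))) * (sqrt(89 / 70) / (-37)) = 3469 / 64 - 9 * sqrt(6230) / 3626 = 54.01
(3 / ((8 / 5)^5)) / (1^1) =9375 / 32768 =0.29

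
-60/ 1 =-60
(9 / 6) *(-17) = -51 / 2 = -25.50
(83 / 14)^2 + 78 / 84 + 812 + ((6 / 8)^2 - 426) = 331349 / 784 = 422.64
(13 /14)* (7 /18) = 13 /36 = 0.36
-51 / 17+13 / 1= 10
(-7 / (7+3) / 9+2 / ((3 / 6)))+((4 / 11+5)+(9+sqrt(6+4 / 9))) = sqrt(58) / 3+18103 / 990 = 20.82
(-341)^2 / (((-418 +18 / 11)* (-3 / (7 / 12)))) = 8953637 / 164880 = 54.30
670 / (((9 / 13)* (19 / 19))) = 8710 / 9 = 967.78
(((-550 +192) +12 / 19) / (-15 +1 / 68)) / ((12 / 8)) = 923440 / 58083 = 15.90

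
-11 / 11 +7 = 6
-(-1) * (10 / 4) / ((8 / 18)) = 45 / 8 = 5.62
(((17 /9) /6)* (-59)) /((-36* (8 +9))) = 59 /1944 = 0.03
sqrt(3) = 1.73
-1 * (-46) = 46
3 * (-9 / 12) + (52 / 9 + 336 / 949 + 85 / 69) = 4018217 / 785772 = 5.11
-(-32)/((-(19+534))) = -0.06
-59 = -59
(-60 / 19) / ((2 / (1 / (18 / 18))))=-30 / 19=-1.58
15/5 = 3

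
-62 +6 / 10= -307 / 5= -61.40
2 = 2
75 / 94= 0.80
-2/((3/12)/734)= -5872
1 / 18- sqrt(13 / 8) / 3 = 1 / 18- sqrt(26) / 12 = -0.37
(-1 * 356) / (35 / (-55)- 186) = 3916 / 2053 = 1.91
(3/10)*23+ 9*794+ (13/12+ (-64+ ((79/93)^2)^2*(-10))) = 10599562550533/1496104020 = 7084.78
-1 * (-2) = 2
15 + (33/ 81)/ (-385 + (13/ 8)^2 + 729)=8985629/ 598995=15.00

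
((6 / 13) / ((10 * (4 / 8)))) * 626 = 3756 / 65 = 57.78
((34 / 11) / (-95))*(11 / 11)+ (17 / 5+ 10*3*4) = 128919 / 1045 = 123.37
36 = 36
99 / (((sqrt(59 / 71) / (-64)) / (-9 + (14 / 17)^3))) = 58672.83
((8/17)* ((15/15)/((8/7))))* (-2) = -14/17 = -0.82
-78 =-78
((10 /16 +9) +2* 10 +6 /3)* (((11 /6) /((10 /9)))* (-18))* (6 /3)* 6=-225423 /20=-11271.15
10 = 10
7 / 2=3.50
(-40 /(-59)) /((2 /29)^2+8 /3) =5046 /19883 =0.25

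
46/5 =9.20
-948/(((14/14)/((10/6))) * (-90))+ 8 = 230/9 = 25.56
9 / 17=0.53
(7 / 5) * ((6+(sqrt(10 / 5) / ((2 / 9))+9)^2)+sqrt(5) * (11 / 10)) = 77 * sqrt(5) / 50+567 * sqrt(2) / 5+357 / 2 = 342.32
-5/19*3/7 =-15/133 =-0.11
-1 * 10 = -10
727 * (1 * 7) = 5089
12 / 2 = 6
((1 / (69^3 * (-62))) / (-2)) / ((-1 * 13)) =-0.00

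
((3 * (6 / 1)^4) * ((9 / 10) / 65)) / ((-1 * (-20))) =4374 / 1625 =2.69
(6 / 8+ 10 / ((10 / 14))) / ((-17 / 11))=-9.54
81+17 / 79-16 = 5152 / 79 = 65.22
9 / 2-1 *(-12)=33 / 2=16.50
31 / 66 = 0.47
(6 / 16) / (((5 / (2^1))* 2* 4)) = 3 / 160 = 0.02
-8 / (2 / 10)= -40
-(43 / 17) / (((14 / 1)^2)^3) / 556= -43 / 71169174272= -0.00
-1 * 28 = -28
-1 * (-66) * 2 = 132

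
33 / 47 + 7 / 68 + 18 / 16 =12337 / 6392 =1.93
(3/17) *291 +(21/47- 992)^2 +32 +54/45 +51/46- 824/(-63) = 535042980107009/544142970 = 983276.47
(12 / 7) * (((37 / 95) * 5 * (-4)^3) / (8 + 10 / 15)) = -42624 / 1729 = -24.65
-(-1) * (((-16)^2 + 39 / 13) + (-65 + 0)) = 194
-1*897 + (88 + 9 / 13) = -10508 / 13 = -808.31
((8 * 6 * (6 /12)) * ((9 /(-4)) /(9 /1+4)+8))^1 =2442 /13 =187.85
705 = 705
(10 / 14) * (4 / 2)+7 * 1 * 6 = 304 / 7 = 43.43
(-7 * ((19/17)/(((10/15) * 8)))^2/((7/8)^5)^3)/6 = -74423193305088/196006468053361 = -0.38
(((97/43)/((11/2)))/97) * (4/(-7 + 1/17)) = -68/27907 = -0.00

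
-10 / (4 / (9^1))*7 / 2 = -315 / 4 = -78.75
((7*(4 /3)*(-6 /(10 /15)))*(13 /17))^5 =-1552791667295232 /1419857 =-1093625391.36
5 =5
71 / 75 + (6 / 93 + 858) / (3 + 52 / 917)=1835584403 / 6516975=281.66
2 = 2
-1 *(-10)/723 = 10/723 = 0.01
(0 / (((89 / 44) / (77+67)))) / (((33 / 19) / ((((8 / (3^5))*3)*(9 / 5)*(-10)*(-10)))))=0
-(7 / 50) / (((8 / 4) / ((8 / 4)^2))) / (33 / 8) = -56 / 825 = -0.07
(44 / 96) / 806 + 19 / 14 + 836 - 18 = 110947589 / 135408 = 819.36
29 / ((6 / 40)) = 580 / 3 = 193.33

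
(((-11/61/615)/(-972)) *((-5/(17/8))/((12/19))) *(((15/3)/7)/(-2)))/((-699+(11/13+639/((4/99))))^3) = 36733840/316172864151082163586843657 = 0.00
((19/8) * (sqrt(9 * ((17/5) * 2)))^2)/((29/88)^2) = 5627952/4205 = 1338.40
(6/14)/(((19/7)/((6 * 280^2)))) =1411200/19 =74273.68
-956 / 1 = -956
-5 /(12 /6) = -5 /2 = -2.50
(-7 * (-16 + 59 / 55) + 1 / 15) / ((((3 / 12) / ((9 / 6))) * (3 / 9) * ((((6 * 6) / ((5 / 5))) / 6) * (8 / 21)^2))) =1902033 / 880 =2161.40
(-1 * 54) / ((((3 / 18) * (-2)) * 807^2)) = 18 / 72361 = 0.00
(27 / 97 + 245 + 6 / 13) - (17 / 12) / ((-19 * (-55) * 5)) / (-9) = 174864176837 / 711582300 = 245.74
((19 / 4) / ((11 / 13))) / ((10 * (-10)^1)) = -247 / 4400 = -0.06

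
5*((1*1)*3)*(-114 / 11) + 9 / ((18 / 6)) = -1677 / 11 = -152.45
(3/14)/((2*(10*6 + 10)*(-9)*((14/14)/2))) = -1/2940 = -0.00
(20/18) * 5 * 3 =50/3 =16.67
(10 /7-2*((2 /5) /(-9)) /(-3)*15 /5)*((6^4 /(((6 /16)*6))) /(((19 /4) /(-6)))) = -974.72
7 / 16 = 0.44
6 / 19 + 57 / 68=1491 / 1292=1.15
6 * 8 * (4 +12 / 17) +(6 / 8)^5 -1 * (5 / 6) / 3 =35383099 / 156672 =225.84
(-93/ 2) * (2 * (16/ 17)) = -87.53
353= 353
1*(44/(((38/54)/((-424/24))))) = -20988/19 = -1104.63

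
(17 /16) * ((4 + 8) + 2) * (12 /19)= 357 /38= 9.39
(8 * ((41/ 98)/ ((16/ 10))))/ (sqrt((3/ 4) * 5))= 41 * sqrt(15)/ 147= 1.08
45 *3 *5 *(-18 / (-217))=12150 / 217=55.99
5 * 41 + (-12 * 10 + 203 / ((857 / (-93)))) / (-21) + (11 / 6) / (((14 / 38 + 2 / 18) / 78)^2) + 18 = 982933277643 / 20168638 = 48735.73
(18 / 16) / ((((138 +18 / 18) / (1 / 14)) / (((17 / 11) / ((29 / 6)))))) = 459 / 2483096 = 0.00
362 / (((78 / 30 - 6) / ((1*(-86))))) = 155660 / 17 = 9156.47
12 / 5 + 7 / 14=29 / 10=2.90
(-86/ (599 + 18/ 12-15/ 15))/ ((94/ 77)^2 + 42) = -46354/ 14053043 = -0.00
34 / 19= 1.79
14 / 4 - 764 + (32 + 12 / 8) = -727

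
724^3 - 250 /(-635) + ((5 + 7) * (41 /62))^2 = 46317262122510 /122047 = 379503487.37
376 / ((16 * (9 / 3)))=47 / 6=7.83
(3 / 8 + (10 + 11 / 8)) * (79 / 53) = 3713 / 212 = 17.51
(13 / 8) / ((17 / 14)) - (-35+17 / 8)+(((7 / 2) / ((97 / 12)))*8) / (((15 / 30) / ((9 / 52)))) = 6073065 / 171496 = 35.41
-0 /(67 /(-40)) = 0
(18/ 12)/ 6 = 1/ 4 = 0.25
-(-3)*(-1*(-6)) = 18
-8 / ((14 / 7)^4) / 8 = -1 / 16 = -0.06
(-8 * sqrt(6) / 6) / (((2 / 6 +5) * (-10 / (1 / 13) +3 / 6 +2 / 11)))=11 * sqrt(6) / 5690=0.00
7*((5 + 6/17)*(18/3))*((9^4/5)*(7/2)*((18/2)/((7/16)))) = 1805482224/85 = 21240967.34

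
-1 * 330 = -330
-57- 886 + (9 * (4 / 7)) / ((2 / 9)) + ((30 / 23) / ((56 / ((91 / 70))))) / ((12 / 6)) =-2369513 / 2576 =-919.84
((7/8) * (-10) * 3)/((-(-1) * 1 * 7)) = -15/4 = -3.75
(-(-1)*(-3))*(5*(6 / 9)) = -10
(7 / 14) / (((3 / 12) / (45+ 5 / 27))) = 2440 / 27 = 90.37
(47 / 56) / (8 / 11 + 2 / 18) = 4653 / 4648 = 1.00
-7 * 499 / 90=-3493 / 90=-38.81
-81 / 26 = -3.12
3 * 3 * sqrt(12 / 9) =10.39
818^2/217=669124/217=3083.52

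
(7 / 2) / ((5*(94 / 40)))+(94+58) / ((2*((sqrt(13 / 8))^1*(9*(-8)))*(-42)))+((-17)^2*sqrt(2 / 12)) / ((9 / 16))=19*sqrt(26) / 4914+14 / 47+2312*sqrt(6) / 27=210.07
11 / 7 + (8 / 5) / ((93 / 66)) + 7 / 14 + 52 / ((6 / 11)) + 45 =934447 / 6510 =143.54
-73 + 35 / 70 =-145 / 2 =-72.50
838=838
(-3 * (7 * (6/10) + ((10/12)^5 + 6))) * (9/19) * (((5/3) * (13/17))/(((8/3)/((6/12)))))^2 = -0.86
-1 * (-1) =1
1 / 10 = 0.10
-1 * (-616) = 616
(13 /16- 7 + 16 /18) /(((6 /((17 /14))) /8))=-1853 /216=-8.58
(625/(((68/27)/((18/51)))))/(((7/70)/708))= 179212500/289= 620112.46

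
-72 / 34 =-36 / 17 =-2.12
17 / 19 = 0.89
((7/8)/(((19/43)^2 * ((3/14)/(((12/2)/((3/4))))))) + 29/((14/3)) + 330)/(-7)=-7634509/106134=-71.93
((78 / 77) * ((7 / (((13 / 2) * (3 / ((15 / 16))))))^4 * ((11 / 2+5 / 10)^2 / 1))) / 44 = 0.01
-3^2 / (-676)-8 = -7.99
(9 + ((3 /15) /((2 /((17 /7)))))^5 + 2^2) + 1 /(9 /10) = 213461678713 /15126300000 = 14.11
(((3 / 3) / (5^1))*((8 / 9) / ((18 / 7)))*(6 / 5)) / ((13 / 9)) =56 / 975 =0.06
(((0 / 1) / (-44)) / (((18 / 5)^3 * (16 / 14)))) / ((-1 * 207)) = 0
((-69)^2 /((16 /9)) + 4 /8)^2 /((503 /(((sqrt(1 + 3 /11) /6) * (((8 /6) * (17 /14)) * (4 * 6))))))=31224281633 * sqrt(154) /3718176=104213.23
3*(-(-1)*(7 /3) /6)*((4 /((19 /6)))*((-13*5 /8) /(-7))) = 1.71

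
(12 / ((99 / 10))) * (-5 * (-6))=36.36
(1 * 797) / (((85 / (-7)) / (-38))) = 212002 / 85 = 2494.14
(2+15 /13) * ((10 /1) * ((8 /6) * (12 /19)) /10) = 656 /247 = 2.66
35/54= 0.65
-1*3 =-3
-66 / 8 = -8.25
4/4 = 1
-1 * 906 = -906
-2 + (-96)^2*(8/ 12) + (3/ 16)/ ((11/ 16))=67565/ 11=6142.27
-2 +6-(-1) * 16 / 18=44 / 9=4.89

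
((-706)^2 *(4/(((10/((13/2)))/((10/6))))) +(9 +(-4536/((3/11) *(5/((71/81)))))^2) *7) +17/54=83255119307/1350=61670458.75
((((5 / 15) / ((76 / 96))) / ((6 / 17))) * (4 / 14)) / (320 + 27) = 136 / 138453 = 0.00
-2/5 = -0.40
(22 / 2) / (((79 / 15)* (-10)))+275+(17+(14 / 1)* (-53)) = -71133 / 158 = -450.21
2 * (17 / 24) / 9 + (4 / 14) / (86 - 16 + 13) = 10093 / 62748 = 0.16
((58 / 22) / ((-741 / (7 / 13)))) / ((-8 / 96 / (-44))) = -3248 / 3211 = -1.01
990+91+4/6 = 3245/3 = 1081.67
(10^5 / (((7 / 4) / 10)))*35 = 20000000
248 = 248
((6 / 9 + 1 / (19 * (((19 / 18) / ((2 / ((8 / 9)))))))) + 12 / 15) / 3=0.53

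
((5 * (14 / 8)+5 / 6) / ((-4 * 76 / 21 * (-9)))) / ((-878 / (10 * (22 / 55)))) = -805 / 2402208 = -0.00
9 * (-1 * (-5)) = 45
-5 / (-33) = 0.15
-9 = -9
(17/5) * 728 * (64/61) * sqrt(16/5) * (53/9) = 167917568 * sqrt(5)/13725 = 27357.02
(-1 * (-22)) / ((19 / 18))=396 / 19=20.84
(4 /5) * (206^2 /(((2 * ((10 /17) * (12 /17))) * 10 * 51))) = 180353 /2250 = 80.16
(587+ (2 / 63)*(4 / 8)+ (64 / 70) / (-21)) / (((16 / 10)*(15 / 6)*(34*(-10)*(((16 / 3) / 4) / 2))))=-647137 / 999600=-0.65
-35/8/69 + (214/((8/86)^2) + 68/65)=221840279/8970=24731.36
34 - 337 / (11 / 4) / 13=3514 / 143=24.57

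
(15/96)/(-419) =-5/13408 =-0.00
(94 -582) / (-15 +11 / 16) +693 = 166505 / 229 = 727.10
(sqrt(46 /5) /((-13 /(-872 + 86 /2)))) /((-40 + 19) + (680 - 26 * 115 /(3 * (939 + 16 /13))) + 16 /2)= 30398601 * sqrt(230) /1587257945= 0.29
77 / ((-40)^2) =77 / 1600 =0.05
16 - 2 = 14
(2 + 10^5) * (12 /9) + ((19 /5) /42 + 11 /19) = 532013311 /3990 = 133336.67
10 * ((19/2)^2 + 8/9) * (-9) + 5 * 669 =-9715/2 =-4857.50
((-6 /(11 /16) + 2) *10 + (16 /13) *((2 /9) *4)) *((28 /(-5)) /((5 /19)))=45311504 /32175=1408.28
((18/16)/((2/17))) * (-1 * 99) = -15147/16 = -946.69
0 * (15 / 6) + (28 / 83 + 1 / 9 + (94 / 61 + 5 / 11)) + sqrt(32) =1225018 / 501237 + 4 * sqrt(2) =8.10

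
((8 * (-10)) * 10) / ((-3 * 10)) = 80 / 3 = 26.67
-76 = -76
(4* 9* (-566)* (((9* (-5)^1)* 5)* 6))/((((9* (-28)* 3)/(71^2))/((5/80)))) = -320985675/28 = -11463774.11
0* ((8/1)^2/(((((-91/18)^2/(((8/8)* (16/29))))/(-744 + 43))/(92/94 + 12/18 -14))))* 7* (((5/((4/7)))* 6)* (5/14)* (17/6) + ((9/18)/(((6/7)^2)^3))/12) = 0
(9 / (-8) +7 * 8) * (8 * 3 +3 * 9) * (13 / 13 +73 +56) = 363821.25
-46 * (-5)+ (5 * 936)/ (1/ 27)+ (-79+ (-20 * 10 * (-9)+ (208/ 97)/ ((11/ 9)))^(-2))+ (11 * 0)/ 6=467571826619813113/ 3695898590784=126511.00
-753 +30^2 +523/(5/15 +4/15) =3056/3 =1018.67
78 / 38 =39 / 19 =2.05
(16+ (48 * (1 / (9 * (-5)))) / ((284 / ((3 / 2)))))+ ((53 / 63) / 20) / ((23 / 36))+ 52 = 68.06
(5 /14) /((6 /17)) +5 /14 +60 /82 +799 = 2758991 /3444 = 801.10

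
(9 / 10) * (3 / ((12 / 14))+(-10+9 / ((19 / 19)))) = 9 / 4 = 2.25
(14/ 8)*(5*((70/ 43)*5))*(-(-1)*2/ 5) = 1225/ 43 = 28.49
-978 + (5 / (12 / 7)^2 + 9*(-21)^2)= 430949 / 144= 2992.70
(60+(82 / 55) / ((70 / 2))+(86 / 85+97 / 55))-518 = -14895831 / 32725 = -455.18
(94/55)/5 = 94/275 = 0.34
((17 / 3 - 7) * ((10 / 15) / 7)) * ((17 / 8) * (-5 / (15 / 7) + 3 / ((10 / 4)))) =289 / 945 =0.31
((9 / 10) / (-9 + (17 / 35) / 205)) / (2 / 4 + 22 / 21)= -54243 / 839254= -0.06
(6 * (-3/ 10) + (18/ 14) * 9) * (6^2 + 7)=14706/ 35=420.17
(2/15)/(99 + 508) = 2/9105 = 0.00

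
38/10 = 19/5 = 3.80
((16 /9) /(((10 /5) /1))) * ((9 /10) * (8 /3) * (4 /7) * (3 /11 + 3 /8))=304 /385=0.79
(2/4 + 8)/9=0.94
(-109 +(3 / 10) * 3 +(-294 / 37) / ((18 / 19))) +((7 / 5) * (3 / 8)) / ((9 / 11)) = -115.85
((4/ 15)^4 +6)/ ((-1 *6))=-152003/ 151875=-1.00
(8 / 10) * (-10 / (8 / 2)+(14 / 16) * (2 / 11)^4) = -146354 / 73205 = -2.00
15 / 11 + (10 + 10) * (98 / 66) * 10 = 895 / 3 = 298.33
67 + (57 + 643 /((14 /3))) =3665 /14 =261.79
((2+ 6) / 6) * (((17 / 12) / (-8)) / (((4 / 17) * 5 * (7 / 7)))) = -289 / 1440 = -0.20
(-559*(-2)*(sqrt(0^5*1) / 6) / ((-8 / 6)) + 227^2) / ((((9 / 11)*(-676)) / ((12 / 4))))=-566819 / 2028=-279.50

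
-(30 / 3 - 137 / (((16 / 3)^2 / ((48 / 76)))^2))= -9.93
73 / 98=0.74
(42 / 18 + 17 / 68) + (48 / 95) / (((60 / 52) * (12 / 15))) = 3569 / 1140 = 3.13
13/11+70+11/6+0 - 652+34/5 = -188821/330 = -572.18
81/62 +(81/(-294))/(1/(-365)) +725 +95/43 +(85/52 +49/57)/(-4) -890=-47661576085/774398352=-61.55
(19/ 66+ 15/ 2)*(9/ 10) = 771/ 110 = 7.01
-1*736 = -736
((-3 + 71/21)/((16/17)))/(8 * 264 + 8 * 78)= 17/114912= 0.00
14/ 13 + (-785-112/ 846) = -4311521/ 5499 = -784.06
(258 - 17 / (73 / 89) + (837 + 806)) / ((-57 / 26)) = -3568760 / 4161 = -857.67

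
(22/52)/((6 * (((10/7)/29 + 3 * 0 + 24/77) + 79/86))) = 1056209/19166394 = 0.06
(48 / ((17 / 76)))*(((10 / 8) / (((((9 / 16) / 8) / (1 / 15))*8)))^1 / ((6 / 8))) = 19456 / 459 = 42.39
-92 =-92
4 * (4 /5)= 16 /5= 3.20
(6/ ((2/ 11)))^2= 1089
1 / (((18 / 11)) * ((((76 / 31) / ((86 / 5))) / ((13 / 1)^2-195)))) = -190619 / 1710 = -111.47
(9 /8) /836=9 /6688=0.00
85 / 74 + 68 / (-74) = 17 / 74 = 0.23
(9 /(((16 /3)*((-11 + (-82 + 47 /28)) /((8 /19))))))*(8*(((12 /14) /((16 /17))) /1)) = -2754 /48583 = -0.06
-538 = -538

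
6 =6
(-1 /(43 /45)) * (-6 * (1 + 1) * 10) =5400 /43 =125.58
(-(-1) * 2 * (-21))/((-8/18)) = 189/2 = 94.50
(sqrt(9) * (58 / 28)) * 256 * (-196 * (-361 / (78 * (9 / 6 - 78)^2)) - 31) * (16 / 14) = -836238439424 / 14911533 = -56079.98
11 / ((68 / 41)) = 451 / 68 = 6.63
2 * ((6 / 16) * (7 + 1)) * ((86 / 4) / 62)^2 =5547 / 7688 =0.72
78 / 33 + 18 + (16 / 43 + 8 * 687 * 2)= 5209024 / 473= 11012.74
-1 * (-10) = 10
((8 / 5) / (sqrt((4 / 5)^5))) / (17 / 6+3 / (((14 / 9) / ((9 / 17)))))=0.73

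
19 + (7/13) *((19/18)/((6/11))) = 28139/1404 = 20.04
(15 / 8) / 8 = 15 / 64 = 0.23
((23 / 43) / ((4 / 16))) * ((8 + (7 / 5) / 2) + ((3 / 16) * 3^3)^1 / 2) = 41331 / 1720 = 24.03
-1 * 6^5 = -7776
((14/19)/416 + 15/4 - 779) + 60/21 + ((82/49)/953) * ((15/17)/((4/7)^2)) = -346171558157/448184464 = -772.39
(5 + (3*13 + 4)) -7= 41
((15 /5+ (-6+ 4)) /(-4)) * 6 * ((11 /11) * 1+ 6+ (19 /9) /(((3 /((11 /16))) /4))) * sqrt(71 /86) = -965 * sqrt(6106) /6192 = -12.18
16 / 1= 16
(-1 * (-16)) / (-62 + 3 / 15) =-80 / 309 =-0.26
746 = 746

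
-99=-99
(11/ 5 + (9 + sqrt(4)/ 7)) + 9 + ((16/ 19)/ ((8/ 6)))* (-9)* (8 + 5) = -35517/ 665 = -53.41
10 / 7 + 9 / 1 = 73 / 7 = 10.43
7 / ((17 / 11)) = 77 / 17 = 4.53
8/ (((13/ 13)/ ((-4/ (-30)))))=16/ 15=1.07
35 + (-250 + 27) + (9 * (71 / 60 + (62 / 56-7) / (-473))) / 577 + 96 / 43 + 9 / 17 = -2734309406 / 14762545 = -185.22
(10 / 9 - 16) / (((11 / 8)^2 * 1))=-8576 / 1089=-7.88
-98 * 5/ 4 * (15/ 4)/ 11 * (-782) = 1436925/ 44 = 32657.39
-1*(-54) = 54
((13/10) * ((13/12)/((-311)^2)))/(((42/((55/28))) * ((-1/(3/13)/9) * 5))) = -429/1516585280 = -0.00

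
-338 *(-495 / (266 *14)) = 44.93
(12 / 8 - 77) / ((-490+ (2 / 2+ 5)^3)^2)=-151 / 150152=-0.00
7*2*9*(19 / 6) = 399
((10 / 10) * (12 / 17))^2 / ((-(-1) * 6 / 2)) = 48 / 289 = 0.17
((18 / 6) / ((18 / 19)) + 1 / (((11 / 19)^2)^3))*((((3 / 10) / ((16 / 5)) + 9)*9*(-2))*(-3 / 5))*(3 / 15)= 165486724191 / 283449760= 583.83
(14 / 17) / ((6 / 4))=28 / 51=0.55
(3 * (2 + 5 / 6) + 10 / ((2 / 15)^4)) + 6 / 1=31655.12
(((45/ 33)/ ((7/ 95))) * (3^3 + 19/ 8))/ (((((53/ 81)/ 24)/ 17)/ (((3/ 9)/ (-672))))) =-153707625/ 914144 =-168.14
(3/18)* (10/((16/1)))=5/48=0.10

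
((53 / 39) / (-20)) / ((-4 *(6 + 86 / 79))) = 0.00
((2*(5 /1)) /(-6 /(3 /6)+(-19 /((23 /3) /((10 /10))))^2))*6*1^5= -10.24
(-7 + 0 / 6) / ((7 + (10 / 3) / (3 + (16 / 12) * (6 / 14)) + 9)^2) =-1575 / 64516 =-0.02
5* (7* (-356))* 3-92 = -37472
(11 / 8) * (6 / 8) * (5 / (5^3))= 33 / 800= 0.04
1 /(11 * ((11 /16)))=16 /121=0.13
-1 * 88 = -88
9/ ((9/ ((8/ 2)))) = 4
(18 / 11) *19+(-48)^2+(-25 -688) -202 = 15621 / 11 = 1420.09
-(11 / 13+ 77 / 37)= -2.93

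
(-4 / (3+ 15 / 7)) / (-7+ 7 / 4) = 4 / 27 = 0.15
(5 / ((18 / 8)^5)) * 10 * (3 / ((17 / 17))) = 51200 / 19683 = 2.60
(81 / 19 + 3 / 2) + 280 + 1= 10897 / 38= 286.76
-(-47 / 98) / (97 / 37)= 1739 / 9506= 0.18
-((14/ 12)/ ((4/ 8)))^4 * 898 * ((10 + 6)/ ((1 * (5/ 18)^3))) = -2483824896/ 125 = -19870599.17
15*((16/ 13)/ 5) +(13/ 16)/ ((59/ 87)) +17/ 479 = 4.93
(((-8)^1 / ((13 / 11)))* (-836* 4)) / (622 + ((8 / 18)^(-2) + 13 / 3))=14125056 / 393991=35.85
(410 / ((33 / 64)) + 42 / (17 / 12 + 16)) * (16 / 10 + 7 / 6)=20752988 / 9405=2206.59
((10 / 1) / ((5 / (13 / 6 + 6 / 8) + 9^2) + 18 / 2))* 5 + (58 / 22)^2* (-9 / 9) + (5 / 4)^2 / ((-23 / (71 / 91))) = -8400288343 / 1300707408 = -6.46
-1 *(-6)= 6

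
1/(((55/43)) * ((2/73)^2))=229147/220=1041.58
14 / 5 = 2.80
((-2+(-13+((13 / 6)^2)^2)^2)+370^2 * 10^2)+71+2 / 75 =574854904316569 / 41990400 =13690150.71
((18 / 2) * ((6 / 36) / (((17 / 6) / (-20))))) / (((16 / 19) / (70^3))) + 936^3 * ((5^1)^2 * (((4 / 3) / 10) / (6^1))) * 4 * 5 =154820456550 / 17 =9107085679.41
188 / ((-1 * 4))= -47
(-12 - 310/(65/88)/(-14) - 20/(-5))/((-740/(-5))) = 500/3367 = 0.15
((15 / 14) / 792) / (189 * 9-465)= 5 / 4568256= 0.00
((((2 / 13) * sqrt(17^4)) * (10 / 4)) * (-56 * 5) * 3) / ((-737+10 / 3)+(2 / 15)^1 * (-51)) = 18207000 / 144391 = 126.10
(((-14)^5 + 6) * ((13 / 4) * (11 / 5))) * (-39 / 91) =115361961 / 70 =1648028.01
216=216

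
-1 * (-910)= 910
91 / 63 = 13 / 9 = 1.44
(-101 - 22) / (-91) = 123 / 91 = 1.35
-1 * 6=-6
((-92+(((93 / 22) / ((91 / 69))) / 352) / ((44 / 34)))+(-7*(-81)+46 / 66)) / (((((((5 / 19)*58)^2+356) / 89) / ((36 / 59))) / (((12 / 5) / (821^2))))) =710861002244579 / 4551674518798447040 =0.00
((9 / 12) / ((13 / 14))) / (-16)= -0.05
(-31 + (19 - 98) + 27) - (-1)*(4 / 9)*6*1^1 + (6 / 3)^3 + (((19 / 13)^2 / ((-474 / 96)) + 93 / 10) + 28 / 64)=-201958313 / 3204240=-63.03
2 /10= 1 /5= 0.20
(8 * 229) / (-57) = -1832 / 57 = -32.14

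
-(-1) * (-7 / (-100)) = 7 / 100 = 0.07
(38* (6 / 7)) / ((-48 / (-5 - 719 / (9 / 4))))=55499 / 252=220.23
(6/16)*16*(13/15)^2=338/75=4.51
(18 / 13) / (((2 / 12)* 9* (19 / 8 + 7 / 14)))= 96 / 299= 0.32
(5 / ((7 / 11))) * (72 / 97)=3960 / 679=5.83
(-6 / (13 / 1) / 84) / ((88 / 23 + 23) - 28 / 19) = -437 / 2016378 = -0.00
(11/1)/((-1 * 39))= -11/39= -0.28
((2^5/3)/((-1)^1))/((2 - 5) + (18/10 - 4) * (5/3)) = 8/5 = 1.60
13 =13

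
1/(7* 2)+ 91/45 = 2.09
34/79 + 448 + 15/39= 460933/1027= 448.81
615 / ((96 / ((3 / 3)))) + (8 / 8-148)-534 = -21587 / 32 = -674.59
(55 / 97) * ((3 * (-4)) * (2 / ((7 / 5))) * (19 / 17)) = -10.86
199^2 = 39601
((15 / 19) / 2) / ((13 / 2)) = 15 / 247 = 0.06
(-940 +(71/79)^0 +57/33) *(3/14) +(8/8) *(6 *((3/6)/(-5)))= -201.44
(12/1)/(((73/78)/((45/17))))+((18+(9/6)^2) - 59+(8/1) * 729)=5827.19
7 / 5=1.40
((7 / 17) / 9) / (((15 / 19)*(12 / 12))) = 133 / 2295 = 0.06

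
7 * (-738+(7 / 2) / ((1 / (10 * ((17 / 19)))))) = -93989 / 19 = -4946.79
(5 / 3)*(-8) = -40 / 3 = -13.33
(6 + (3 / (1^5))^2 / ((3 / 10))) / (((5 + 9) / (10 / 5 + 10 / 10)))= 54 / 7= 7.71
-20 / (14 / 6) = -60 / 7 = -8.57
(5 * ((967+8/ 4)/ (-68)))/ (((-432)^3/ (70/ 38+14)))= 1505/ 107495424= 0.00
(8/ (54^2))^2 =4/ 531441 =0.00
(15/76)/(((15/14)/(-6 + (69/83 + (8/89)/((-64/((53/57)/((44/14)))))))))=-2681438095/2816042592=-0.95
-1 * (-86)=86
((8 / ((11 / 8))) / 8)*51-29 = 89 / 11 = 8.09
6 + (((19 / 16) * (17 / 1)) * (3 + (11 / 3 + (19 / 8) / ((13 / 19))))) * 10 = 5123221 / 2496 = 2052.57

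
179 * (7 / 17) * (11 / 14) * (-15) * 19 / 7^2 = -561165 / 1666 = -336.83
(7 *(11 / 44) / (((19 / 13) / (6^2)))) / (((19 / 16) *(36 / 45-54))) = -4680 / 6859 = -0.68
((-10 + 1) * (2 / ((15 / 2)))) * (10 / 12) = -2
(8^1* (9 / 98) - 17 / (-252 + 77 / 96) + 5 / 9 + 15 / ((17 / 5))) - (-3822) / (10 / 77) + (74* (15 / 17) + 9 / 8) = 6095539215149 / 206617320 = 29501.59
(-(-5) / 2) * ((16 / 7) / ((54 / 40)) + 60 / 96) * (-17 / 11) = -297925 / 33264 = -8.96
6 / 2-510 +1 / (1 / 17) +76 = -414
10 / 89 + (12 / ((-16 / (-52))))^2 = 135379 / 89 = 1521.11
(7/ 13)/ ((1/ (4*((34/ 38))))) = 476/ 247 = 1.93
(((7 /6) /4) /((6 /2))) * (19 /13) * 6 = 133 /156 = 0.85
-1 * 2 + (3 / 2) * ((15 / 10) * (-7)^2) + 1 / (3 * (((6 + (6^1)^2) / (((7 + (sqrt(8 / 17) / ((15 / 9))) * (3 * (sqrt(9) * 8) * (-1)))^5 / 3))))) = -15610.08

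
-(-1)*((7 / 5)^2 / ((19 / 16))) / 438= 392 / 104025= 0.00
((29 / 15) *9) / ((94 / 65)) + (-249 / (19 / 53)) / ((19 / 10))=-11996889 / 33934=-353.54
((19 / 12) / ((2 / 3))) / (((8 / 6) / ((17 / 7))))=969 / 224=4.33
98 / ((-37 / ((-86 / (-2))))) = -4214 / 37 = -113.89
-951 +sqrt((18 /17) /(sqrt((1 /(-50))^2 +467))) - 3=-954 +10*1167501^(3 /4)*sqrt(17) /6615839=-953.78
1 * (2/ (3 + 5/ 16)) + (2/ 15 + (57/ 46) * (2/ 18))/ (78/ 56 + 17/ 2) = 3196834/ 5064945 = 0.63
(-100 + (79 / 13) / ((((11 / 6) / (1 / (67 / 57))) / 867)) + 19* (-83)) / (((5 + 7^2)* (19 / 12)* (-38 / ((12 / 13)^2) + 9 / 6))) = -117716304 / 564867017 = -0.21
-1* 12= -12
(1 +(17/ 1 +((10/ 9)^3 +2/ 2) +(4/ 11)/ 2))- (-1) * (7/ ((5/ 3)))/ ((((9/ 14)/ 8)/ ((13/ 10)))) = 17742083/ 200475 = 88.50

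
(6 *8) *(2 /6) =16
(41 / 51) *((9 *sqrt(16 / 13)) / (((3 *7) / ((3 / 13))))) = 492 *sqrt(13) / 20111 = 0.09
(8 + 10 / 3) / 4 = 17 / 6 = 2.83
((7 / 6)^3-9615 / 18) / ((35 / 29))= -3336073 / 7560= -441.28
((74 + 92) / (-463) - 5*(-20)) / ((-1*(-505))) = 46134 / 233815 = 0.20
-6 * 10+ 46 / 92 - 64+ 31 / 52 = -6391 / 52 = -122.90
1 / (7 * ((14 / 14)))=1 / 7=0.14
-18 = -18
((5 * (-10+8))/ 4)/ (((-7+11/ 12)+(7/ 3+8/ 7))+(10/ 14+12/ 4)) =-70/ 31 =-2.26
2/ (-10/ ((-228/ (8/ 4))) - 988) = -114/ 56311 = -0.00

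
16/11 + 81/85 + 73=70506/935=75.41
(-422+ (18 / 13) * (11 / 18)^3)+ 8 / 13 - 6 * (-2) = -1722997 / 4212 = -409.07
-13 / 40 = -0.32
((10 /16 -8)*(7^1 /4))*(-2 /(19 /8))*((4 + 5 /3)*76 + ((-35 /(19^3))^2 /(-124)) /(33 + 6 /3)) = 3112833245798059 /665040573816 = 4680.67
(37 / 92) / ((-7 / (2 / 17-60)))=18833 / 5474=3.44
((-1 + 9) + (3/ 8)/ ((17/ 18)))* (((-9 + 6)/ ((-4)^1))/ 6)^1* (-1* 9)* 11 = -56529/ 544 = -103.91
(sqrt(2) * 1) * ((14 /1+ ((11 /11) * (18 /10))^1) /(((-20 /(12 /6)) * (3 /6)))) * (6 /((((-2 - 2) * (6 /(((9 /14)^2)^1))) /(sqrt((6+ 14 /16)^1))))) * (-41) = -262359 * sqrt(55) /39200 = -49.64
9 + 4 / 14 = 65 / 7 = 9.29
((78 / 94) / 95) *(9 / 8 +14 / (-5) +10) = 12987 / 178600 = 0.07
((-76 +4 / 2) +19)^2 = 3025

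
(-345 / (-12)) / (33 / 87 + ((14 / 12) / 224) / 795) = 75.79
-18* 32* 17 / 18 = -544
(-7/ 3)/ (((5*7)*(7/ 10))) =-0.10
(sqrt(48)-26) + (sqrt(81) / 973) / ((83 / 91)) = -299845 / 11537 + 4 * sqrt(3) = -19.06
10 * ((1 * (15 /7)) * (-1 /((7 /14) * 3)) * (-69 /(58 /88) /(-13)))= -303600 /2639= -115.04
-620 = -620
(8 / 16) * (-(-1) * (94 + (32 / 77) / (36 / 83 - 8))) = 567851 / 12089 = 46.97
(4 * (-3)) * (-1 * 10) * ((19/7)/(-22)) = -1140/77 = -14.81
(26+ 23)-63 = -14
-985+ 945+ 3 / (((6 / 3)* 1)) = -77 / 2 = -38.50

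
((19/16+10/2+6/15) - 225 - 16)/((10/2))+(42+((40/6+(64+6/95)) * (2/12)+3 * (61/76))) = 637057/68400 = 9.31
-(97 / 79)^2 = -9409 / 6241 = -1.51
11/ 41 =0.27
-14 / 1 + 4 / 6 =-40 / 3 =-13.33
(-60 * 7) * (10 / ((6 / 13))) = -9100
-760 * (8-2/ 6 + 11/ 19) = -18800/ 3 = -6266.67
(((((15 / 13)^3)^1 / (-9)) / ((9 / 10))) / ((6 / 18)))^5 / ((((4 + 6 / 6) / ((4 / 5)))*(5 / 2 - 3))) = 976562500000000 / 51185893014090757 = 0.02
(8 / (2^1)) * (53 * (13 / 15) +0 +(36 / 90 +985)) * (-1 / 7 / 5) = -1768 / 15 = -117.87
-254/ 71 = -3.58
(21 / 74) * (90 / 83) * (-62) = -58590 / 3071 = -19.08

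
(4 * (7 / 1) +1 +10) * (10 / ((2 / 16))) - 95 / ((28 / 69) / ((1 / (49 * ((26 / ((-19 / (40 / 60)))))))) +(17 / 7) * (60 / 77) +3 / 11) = 3125.95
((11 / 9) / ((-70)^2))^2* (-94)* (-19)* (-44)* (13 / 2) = -15451579 / 486202500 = -0.03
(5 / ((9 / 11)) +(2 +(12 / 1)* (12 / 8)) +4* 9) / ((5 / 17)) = 9503 / 45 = 211.18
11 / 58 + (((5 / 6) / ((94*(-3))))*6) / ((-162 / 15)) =84479 / 441612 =0.19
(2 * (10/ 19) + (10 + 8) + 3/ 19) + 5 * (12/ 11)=5155/ 209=24.67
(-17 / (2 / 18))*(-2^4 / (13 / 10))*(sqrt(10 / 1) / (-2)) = -2977.41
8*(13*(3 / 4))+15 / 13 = 1029 / 13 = 79.15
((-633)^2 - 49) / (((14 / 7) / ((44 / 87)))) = 8814080 / 87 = 101311.26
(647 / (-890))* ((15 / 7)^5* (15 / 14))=-1473946875 / 41883044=-35.19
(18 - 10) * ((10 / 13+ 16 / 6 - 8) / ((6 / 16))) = -11392 / 117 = -97.37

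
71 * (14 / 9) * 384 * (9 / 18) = 63616 / 3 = 21205.33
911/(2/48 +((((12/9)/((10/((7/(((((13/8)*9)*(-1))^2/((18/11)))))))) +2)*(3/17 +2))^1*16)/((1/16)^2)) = 31093559640/610722034487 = 0.05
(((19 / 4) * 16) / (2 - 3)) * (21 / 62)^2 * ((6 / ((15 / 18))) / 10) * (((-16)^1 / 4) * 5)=603288 / 4805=125.55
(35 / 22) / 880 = 7 / 3872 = 0.00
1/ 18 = 0.06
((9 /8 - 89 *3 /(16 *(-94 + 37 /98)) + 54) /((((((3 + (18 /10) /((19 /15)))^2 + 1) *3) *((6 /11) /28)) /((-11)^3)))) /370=-25030607341201 /151073164500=-165.69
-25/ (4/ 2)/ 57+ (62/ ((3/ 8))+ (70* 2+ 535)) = 95773/ 114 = 840.11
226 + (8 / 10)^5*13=719562 / 3125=230.26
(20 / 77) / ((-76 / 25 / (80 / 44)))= -2500 / 16093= -0.16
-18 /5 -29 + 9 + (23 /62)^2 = -450947 /19220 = -23.46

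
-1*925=-925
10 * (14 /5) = 28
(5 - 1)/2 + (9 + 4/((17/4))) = 203/17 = 11.94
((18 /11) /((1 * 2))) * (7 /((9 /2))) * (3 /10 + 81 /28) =447 /110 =4.06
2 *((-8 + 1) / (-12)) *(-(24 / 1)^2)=-672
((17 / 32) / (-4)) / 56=-17 / 7168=-0.00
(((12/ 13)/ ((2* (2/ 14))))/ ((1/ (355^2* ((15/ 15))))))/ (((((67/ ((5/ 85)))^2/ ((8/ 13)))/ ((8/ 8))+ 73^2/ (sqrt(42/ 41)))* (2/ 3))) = 1730429799600600/ 5973078008226317 - 1353919845600* sqrt(1722)/ 77650014106942121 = 0.29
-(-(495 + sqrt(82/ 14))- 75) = sqrt(287)/ 7 + 570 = 572.42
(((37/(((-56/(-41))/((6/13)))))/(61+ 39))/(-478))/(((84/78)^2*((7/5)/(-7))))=59163/52465280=0.00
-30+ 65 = 35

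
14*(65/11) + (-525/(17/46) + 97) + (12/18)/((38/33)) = -1240.28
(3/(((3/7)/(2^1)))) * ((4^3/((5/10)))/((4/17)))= 7616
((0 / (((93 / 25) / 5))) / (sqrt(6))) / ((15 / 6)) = 0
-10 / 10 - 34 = -35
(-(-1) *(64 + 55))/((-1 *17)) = -7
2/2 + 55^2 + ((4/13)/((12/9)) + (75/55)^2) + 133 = 4972395/1573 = 3161.09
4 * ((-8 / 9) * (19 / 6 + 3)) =-592 / 27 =-21.93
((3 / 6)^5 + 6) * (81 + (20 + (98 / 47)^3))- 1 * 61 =2002809299 / 3322336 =602.83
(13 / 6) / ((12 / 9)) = 13 / 8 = 1.62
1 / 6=0.17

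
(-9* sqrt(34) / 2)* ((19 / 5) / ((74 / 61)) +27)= -790.65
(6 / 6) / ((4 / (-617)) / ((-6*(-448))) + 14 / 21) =414624 / 276415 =1.50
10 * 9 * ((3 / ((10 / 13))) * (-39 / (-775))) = 13689 / 775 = 17.66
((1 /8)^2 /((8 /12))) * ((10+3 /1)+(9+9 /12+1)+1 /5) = 1437 /2560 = 0.56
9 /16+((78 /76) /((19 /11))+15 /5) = 24009 /5776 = 4.16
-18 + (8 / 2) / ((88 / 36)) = -180 / 11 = -16.36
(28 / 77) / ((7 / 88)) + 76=564 / 7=80.57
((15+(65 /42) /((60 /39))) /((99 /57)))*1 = 51091 /5544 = 9.22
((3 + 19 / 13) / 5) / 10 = 29 / 325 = 0.09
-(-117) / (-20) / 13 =-9 / 20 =-0.45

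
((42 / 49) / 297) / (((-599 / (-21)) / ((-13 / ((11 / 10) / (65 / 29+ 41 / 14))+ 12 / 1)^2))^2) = 288994953242791846082 / 14018552815827569933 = 20.62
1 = 1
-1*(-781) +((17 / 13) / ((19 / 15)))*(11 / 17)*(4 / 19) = 3665893 / 4693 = 781.14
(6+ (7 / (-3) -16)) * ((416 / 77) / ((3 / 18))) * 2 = -61568 / 77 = -799.58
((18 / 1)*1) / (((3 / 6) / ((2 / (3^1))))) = 24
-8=-8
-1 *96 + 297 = 201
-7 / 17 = -0.41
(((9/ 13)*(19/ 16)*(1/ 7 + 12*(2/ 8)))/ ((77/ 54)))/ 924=1539/ 784784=0.00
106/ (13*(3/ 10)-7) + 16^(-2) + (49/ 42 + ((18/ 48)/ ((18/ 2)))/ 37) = -29088815/ 880896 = -33.02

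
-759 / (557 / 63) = -47817 / 557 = -85.85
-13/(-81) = 13/81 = 0.16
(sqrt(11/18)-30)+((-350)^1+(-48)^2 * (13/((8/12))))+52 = sqrt(22)/6+44600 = 44600.78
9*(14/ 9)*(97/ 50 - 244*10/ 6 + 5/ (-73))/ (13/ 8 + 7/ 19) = -4716187448/ 1658925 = -2842.92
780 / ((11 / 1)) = 780 / 11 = 70.91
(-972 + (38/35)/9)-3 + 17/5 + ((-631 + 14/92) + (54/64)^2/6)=-23773185769/14837760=-1602.21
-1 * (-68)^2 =-4624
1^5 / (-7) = -1 / 7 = -0.14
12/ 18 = 2/ 3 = 0.67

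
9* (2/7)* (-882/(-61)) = 37.18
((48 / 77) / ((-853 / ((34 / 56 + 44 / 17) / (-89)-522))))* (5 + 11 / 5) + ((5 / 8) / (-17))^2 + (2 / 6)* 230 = 901568393874217 / 11352640326720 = 79.41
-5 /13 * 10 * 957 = -47850 /13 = -3680.77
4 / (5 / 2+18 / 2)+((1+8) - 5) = 100 / 23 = 4.35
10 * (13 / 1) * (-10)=-1300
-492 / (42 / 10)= -820 / 7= -117.14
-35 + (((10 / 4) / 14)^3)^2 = -35.00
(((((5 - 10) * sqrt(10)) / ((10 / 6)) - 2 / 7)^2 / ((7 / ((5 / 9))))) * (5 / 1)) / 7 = 100 * sqrt(10) / 1029 +110350 / 21609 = 5.41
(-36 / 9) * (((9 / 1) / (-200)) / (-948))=-3 / 15800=-0.00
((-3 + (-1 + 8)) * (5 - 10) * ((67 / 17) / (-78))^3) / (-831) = -1503815 / 484363718514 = -0.00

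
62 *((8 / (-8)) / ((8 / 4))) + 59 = 28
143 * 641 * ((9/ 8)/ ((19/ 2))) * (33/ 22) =2474901/ 152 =16282.24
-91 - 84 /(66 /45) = -148.27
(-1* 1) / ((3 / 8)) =-8 / 3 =-2.67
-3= -3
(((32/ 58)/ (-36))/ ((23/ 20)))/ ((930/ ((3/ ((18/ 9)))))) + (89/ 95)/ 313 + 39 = 215821982182/ 5533475355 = 39.00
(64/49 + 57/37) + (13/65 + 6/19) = 579132/172235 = 3.36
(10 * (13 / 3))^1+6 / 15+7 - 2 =731 / 15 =48.73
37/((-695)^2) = 37/483025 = 0.00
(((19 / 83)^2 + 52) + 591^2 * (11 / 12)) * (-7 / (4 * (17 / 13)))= -802998194999 / 1873808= -428538.14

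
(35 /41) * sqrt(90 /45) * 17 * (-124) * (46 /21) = -484840 * sqrt(2) /123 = -5574.53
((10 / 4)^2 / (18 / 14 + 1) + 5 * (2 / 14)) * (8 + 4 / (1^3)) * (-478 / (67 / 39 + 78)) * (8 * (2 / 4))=-43202835 / 43526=-992.58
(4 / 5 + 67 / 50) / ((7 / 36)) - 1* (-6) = 2976 / 175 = 17.01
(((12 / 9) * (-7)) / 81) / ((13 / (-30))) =280 / 1053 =0.27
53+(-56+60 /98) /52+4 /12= 199769 /3822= 52.27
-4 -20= -24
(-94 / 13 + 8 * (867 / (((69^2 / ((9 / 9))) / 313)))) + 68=10661258 / 20631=516.76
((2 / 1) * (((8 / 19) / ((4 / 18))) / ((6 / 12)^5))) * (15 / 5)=6912 / 19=363.79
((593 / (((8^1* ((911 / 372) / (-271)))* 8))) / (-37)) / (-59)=-14945379 / 31819408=-0.47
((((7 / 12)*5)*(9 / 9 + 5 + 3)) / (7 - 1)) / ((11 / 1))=35 / 88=0.40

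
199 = 199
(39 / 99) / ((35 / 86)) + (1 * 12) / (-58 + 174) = 35887 / 33495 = 1.07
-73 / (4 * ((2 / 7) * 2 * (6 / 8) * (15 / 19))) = -9709 / 180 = -53.94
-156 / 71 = -2.20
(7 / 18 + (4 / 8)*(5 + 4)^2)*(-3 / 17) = -368 / 51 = -7.22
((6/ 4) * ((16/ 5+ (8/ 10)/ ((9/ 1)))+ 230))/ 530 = 5249/ 7950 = 0.66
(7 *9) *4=252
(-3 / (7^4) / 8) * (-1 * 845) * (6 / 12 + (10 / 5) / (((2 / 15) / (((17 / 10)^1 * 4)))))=13.53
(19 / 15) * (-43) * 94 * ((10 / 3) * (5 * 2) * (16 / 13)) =-24575360 / 117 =-210045.81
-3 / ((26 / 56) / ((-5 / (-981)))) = -140 / 4251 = -0.03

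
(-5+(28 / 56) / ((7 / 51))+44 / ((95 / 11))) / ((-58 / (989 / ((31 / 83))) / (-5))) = 408054477 / 478268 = 853.19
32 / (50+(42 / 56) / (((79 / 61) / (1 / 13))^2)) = 135005312 / 210956963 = 0.64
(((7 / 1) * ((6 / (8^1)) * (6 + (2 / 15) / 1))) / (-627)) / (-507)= 161 / 1589445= 0.00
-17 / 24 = -0.71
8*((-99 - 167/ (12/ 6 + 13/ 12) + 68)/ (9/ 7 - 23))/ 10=22057/ 7030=3.14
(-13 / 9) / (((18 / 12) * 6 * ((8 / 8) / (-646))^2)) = -66976.64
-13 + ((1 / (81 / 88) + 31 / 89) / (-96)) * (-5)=-8945117 / 692064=-12.93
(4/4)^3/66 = 1/66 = 0.02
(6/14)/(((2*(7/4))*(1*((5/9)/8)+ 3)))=432/10829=0.04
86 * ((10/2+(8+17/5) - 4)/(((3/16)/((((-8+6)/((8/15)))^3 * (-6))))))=1799550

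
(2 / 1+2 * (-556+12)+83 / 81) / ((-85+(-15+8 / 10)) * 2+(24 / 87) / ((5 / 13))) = 12743035 / 2321784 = 5.49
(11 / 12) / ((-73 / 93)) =-341 / 292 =-1.17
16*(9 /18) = 8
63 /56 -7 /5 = -0.28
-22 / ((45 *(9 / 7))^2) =-1078 / 164025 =-0.01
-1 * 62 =-62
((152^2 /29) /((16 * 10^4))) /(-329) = -361 /23852500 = -0.00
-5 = -5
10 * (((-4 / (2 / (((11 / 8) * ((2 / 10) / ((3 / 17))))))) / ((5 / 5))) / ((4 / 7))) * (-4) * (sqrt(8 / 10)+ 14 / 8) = 1309 * sqrt(5) / 15+ 9163 / 24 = 576.93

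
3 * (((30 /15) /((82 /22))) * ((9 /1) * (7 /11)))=9.22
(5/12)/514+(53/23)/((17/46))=653893/104856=6.24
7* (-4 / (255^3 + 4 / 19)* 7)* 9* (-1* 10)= 0.00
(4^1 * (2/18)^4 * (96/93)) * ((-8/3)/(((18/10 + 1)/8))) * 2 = -40960/4271211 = -0.01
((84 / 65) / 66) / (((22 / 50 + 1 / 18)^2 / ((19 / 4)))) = 2693250 / 7111247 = 0.38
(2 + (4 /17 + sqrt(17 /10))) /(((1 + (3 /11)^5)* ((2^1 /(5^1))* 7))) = 161051* sqrt(170) /4516232 + 15299845 /19193986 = 1.26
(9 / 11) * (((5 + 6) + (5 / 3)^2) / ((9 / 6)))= 7.52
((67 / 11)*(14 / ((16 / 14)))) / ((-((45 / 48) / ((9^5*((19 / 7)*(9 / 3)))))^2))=-19627020638716.97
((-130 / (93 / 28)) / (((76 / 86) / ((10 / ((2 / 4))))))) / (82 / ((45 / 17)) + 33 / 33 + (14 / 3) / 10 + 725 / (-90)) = -9391200 / 258571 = -36.32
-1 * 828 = -828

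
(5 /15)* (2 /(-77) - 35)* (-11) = 899 /7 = 128.43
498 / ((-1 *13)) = -498 / 13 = -38.31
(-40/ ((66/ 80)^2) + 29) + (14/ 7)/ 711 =-2560859/ 86031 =-29.77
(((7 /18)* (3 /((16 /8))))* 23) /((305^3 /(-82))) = -6601 /170235750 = -0.00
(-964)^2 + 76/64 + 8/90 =669094039/720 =929297.28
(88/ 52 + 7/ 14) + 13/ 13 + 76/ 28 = 5.91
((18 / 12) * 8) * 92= 1104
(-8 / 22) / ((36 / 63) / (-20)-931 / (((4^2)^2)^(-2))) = 140 / 23490396171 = 0.00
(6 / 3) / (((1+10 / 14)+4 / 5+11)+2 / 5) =70 / 487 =0.14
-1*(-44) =44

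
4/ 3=1.33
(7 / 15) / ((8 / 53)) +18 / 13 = 6983 / 1560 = 4.48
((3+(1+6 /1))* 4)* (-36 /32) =-45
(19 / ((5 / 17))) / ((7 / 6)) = 1938 / 35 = 55.37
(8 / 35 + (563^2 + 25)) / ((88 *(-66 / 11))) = -168103 / 280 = -600.37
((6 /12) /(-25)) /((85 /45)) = -0.01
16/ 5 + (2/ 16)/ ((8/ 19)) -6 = -801/ 320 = -2.50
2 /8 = 1 /4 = 0.25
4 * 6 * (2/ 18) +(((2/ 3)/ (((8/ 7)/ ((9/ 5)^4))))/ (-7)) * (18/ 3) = -9683/ 3750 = -2.58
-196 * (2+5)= -1372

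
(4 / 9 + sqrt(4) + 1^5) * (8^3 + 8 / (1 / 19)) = 20584 / 9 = 2287.11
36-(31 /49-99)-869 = -35997 /49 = -734.63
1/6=0.17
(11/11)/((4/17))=17/4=4.25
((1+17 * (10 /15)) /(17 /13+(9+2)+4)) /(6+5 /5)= 481 /4452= 0.11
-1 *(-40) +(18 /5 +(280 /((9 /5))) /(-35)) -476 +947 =22957 /45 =510.16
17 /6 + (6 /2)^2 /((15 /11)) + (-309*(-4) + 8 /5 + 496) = 52291 /30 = 1743.03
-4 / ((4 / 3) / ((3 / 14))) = -9 / 14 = -0.64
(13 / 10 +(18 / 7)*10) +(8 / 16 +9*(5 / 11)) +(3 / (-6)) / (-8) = 195073 / 6160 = 31.67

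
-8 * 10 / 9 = -80 / 9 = -8.89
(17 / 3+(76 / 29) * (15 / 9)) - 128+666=15893 / 29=548.03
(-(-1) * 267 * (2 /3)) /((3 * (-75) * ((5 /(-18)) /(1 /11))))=356 /1375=0.26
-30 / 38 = -15 / 19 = -0.79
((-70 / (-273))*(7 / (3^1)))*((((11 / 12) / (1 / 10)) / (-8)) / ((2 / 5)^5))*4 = -6015625 / 22464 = -267.79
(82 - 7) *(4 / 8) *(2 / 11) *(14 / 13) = 1050 / 143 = 7.34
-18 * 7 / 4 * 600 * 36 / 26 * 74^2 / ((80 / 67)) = -1560208230 / 13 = -120016017.69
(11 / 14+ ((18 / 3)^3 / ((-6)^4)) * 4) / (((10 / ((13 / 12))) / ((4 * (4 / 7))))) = 793 / 2205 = 0.36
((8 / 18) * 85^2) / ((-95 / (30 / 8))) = -7225 / 57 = -126.75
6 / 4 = 3 / 2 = 1.50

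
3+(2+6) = 11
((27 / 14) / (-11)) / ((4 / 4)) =-27 / 154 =-0.18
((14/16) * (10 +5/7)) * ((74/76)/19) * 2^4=2775/361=7.69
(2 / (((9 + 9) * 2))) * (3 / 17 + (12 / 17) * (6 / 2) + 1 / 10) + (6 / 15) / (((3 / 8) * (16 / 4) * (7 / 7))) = 0.40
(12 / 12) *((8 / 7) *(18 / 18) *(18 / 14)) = 72 / 49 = 1.47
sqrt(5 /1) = sqrt(5) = 2.24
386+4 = 390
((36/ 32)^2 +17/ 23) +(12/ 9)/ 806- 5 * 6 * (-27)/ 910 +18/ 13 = 53332393/ 12457536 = 4.28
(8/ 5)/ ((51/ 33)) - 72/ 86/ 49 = 182356/ 179095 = 1.02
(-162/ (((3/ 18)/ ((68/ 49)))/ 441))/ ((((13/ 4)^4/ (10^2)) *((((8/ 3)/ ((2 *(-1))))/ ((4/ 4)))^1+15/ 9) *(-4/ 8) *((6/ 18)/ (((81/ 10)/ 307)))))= 2220317982720/ 8768227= 253223.14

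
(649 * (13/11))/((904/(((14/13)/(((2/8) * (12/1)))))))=413/1356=0.30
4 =4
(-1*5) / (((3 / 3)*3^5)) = -5 / 243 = -0.02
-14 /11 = -1.27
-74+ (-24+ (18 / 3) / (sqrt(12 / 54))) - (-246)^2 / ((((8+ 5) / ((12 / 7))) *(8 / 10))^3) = -356.30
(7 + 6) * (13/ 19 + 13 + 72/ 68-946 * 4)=-15827110/ 323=-49000.34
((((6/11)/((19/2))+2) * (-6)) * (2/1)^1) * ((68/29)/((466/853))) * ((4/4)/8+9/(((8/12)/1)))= -2038985610/1412213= -1443.82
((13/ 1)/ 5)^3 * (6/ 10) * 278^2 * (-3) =-1528136532/ 625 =-2445018.45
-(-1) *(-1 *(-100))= 100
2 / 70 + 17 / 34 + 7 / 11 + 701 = 540667 / 770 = 702.16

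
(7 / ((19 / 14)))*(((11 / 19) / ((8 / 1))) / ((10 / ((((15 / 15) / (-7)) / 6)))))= -77 / 86640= -0.00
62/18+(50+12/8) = 989/18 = 54.94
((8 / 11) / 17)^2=64 / 34969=0.00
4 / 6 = 2 / 3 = 0.67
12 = 12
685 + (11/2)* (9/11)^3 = 166499/242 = 688.01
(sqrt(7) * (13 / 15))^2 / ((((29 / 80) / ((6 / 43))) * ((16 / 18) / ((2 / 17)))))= 28392 / 105995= 0.27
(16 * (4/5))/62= 32/155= 0.21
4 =4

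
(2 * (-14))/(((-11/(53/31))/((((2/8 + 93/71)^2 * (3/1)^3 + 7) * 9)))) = 19577608785/6875924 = 2847.27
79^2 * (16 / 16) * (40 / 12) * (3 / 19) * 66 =216792.63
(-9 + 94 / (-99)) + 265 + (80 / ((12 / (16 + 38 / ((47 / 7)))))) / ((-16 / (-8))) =1522690 / 4653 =327.25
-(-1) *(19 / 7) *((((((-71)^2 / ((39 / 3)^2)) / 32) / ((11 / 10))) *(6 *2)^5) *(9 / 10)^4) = 610810650468 / 1626625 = 375507.97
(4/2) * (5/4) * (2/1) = 5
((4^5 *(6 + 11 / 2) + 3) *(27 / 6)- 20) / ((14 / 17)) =1801507 / 28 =64339.54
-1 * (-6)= 6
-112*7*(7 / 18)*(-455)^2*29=-16474221400 / 9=-1830469044.44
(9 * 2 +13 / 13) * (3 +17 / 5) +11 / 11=613 / 5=122.60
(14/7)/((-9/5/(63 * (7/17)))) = -490/17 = -28.82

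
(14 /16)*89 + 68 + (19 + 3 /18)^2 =36953 /72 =513.24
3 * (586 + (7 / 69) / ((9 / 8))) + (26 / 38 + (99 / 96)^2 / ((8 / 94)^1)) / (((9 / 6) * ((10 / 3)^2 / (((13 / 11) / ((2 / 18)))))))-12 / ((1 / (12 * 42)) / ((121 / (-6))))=43852869951317 / 354410496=123734.68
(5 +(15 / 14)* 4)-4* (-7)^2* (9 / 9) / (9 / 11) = -14507 / 63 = -230.27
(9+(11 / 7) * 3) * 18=1728 / 7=246.86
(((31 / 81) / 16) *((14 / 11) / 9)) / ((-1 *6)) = -0.00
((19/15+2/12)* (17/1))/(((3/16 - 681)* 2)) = -2924/163395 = -0.02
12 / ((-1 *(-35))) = 12 / 35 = 0.34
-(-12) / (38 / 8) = 48 / 19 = 2.53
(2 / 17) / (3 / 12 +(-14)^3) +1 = 186567 / 186575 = 1.00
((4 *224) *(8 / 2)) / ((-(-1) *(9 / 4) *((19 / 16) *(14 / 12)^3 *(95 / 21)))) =2359296 / 12635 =186.73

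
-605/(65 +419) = -5/4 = -1.25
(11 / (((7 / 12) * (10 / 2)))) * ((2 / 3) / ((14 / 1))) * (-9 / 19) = -396 / 4655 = -0.09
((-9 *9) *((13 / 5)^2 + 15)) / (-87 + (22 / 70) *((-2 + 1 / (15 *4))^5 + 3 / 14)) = 335788830720000 / 18399205918123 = 18.25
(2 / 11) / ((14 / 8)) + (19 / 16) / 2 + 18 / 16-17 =-37397 / 2464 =-15.18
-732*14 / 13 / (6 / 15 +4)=-25620 / 143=-179.16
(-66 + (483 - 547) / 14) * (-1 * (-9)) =-4446 / 7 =-635.14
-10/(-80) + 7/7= 9/8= 1.12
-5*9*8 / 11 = -360 / 11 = -32.73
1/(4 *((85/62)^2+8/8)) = 961/11069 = 0.09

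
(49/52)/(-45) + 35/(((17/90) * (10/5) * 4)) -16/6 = 407231/19890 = 20.47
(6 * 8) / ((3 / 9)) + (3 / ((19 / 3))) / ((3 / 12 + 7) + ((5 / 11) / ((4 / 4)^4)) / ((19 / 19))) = 309300 / 2147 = 144.06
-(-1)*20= 20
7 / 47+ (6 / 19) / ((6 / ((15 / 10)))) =407 / 1786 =0.23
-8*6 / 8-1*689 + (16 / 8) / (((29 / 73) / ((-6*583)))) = -530863 / 29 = -18305.62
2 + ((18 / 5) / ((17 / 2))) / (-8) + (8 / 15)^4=3490639 / 1721250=2.03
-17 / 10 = -1.70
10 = 10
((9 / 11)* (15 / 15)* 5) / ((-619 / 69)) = -3105 / 6809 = -0.46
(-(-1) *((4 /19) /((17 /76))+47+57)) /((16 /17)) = 223 /2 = 111.50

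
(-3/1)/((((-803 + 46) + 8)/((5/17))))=15/12733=0.00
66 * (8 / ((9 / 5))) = 880 / 3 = 293.33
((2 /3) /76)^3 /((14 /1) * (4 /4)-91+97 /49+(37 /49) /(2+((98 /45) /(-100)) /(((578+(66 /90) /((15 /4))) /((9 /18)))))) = -36425977 /4028227566252192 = -0.00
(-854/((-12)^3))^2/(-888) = -182329/662888448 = -0.00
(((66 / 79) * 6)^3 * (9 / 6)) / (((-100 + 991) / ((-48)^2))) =488.54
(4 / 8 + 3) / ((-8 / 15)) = -105 / 16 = -6.56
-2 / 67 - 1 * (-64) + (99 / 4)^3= 65284337 / 4288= 15224.89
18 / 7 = 2.57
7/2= 3.50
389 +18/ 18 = 390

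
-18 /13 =-1.38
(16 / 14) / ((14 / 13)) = 52 / 49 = 1.06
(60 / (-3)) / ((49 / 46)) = -18.78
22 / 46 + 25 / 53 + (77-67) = 13348 / 1219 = 10.95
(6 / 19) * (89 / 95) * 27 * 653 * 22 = 207128988 / 1805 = 114752.90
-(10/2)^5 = -3125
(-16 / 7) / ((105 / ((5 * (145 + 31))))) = -2816 / 147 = -19.16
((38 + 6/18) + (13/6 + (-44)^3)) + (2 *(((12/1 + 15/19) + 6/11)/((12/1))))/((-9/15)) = -53387297/627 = -85147.20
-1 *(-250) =250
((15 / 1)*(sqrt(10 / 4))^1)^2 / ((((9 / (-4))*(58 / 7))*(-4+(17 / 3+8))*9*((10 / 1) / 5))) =-875 / 5046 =-0.17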